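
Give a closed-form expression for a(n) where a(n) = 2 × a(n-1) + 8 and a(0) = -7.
Recurrence: a(n) = 2 × a(n-1) + 8, initial: a(0) = -7.
Try a(n) = A·2ⁿ + C. Substituting: A·2ⁿ + C = 2(A·2ⁿ⁻¹ + C) + 8 = A·2ⁿ + 2C + 8, so C = 2C + 8, giving C = -8. Then a(0) = A - 8 = -7 gives A = 1.

a(n) = 2ⁿ - 8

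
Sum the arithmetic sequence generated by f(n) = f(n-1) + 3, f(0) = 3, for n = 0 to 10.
Computing the sequence terms: 3, 6, 9, 12, 15, 18, 21, 24, 27, 30, 33
Adding these values together:

198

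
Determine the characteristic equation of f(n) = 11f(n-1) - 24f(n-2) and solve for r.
Substitute f(n) = rⁿ and divide through by rⁿ⁻²: r² - 11r + 24 = 0
Factor: (r - 3)(r - 8) = 0, so r = 3, 8.
General solution: f(n) = A·3ⁿ + B·8ⁿ

Characteristic: r² - 11r + 24 = 0, Roots: r = 3, 8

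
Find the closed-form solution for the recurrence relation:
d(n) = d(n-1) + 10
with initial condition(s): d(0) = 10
Recurrence: d(n) = d(n-1) + 10, initial: d(0) = 10.
Each step adds 10, so d(n) = d(0) + 10n = 10n + 10.

d(n) = 10n + 10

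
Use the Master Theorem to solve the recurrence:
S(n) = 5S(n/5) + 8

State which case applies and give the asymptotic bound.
Master Theorem template: S(n) = a·S(n/b) + f(n).
Here: a=5, b=5, f(n)=8
Compute log_b(a) = log_5(5) = 1.
f(n) = 8 = O(n^(1-ε)) with ε = 1. Case 1: S(n) = Θ(n^log_b(a)) = Θ(n).

Case 1: S(n) = Θ(n)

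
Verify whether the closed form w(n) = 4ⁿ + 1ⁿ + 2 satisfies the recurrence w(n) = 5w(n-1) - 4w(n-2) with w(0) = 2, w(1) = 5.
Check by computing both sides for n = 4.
From the recurrence with w(0) = 2, w(1) = 5:
  w(0) = 2, w(1) = 5, w(2) = 17, w(3) = 65, w(4) = 257
  so the recurrence gives w(4) = 257.
From the proposed closed form w(n) = 4ⁿ + 1ⁿ + 2:
  w(4) = 259.
The recurrence gives 257 but the closed form gives 259, so the closed form does not satisfy the recurrence.

No, the closed form is incorrect.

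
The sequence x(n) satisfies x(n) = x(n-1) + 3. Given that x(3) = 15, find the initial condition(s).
x(3) = x(0) + 3·3, so x(0) = 15 - 9 = 6.

x(0) = 6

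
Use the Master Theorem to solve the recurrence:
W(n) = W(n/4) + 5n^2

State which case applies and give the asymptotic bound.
Master Theorem template: W(n) = a·W(n/b) + f(n).
Here: a=1, b=4, f(n)=5n^2
Compute log_b(a) = log_4(1) = 0.
f(n) = 5n^2 = Ω(n^(0+ε)) with ε = 2, and the regularity condition holds (a·f(n/b) = (a/b^2)·f(n) with a/b^2 = 4^-2 < 1). Case 3: W(n) = Θ(f(n)) = Θ(n^2).

Case 3: W(n) = Θ(n^2)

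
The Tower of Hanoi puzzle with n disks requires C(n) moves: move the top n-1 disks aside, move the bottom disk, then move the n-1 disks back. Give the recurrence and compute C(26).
Moving n disks = move the top n-1 disks aside (C(n-1) moves) + move the largest disk (1 move) + move the n-1 disks back on top (C(n-1) moves), so C(n) = 2C(n-1) + 1, with C(1) = 1 (a single disk takes one move).
First terms: 1, 3, 7, 15, 31, 63, … — each is one less than a power of 2. Indeed C(n) + 1 = 2(C(n-1) + 1) with C(1) + 1 = 2, so C(n) + 1 = 2ⁿ and C(n) = 2ⁿ - 1.
Hence C(26) = 2^26 - 1 = 67108864 - 1 = 67108863.

C(n) = 2C(n-1) + 1, C(1) = 1; C(26) = 67108863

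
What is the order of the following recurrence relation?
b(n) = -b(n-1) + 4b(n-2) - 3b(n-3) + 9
The order is the largest lag k for which b(n-k) appears. Here the deepest term is b(n-3) (the 9 term is non-homogeneous and does not affect the order), so the order is 3.

Order 3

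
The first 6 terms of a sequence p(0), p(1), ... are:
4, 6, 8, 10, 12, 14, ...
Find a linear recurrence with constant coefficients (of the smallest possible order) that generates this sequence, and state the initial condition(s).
Look for the lowest-order linear relation among consecutive terms.
Observation: consecutive differences are constant (= 2).
Check at n=2: 1·6 + 2 = 8. ✓

p(n) = p(n-1) + 2, p(0) = 4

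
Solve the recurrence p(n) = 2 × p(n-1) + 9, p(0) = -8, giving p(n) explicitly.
Recurrence: p(n) = 2 × p(n-1) + 9, initial: p(0) = -8.
Try p(n) = A·2ⁿ + C. Substituting: A·2ⁿ + C = 2(A·2ⁿ⁻¹ + C) + 9 = A·2ⁿ + 2C + 9, so C = 2C + 9, giving C = -9. Then p(0) = A - 9 = -8 gives A = 1.

p(n) = 2ⁿ - 9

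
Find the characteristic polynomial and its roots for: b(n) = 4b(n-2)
Substitute b(n) = rⁿ and divide through by rⁿ⁻²: r² - 4 = 0
Factor: (r - 2)(r + 2) = 0, so r = 2, -2.
General solution: b(n) = A·2ⁿ + B·(-2)ⁿ

Characteristic: r² - 4 = 0, Roots: r = 2, -2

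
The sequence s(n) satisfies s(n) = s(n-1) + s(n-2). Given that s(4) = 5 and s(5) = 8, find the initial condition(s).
Work backwards using s(k) = s(k+2) - s(k+1):
s(3) = s(5) - s(4) = 8 - 5 = 3
s(2) = s(4) - s(3) = 5 - 3 = 2
s(1) = s(3) - s(2) = 3 - 2 = 1
s(0) = s(2) - s(1) = 2 - 1 = 1

s(0) = 1, s(1) = 1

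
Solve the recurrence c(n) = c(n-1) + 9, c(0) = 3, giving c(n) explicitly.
Recurrence: c(n) = c(n-1) + 9, initial: c(0) = 3.
Each step adds 9, so c(n) = c(0) + 9n = 9n + 3.

c(n) = 9n + 3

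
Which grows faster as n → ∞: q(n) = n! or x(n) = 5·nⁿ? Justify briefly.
Comparing growth rates:
Growth-rate hierarchy: log n ≺ any polynomial ≺ any exponential cⁿ (c>1) ≺ n! ≺ nⁿ.
super-exponential nⁿ dominates factorial asymptotically.

x(n) grows faster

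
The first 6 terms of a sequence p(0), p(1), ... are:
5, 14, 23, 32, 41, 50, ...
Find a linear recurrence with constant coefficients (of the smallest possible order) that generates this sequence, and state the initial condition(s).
Look for the lowest-order linear relation among consecutive terms.
Observation: consecutive differences are constant (= 9).
Check at n=2: 1·14 + 9 = 23. ✓

p(n) = p(n-1) + 9, p(0) = 5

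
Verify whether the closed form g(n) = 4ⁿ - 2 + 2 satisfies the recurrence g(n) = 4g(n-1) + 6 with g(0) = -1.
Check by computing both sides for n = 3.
From the recurrence with g(0) = -1:
  g(0) = -1, g(1) = 2, g(2) = 14, g(3) = 62
  so the recurrence gives g(3) = 62.
From the proposed closed form g(n) = 4ⁿ - 2 + 2:
  g(3) = 64.
The recurrence gives 62 but the closed form gives 64, so the closed form does not satisfy the recurrence.

No, the closed form is incorrect.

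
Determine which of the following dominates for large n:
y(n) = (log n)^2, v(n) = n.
Comparing growth rates:
Growth-rate hierarchy: log n ≺ any polynomial ≺ any exponential cⁿ (c>1) ≺ n! ≺ nⁿ.
polynomial degree 1 dominates polylogarithmic (log n)^2 asymptotically.

v(n) grows faster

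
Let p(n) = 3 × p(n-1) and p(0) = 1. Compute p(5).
Computing step by step:
p(0) = 1
p(1) = 3 × 1 = 3
p(2) = 3 × 3 = 9
p(3) = 3 × 9 = 27
p(4) = 3 × 27 = 81
p(5) = 3 × 81 = 243

243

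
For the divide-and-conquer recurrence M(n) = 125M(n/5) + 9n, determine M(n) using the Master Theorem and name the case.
Master Theorem template: M(n) = a·M(n/b) + f(n).
Here: a=125, b=5, f(n)=9n
Compute log_b(a) = log_5(125) = 3.
f(n) = 9n = O(n^(3-ε)) with ε = 2. Case 1: M(n) = Θ(n^log_b(a)) = Θ(n^3).

Case 1: M(n) = Θ(n^3)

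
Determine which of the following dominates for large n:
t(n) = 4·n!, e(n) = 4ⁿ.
Comparing growth rates:
Growth-rate hierarchy: log n ≺ any polynomial ≺ any exponential cⁿ (c>1) ≺ n! ≺ nⁿ.
factorial dominates exponential base 4 asymptotically.

t(n) grows faster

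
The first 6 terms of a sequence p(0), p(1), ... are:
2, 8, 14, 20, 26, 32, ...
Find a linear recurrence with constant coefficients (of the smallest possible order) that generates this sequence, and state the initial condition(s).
Look for the lowest-order linear relation among consecutive terms.
Observation: consecutive differences are constant (= 6).
Check at n=2: 1·8 + 6 = 14. ✓

p(n) = p(n-1) + 6, p(0) = 2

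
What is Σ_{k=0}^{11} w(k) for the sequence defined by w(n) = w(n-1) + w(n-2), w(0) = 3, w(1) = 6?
Computing the sequence terms: 3, 6, 9, 15, 24, 39, 63, 102, 165, 267, 432, 699
Adding these values together:

1824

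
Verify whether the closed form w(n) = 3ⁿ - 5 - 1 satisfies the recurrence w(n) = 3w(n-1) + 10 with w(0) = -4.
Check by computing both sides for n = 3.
From the recurrence with w(0) = -4:
  w(0) = -4, w(1) = -2, w(2) = 4, w(3) = 22
  so the recurrence gives w(3) = 22.
From the proposed closed form w(n) = 3ⁿ - 5 - 1:
  w(3) = 21.
The recurrence gives 22 but the closed form gives 21, so the closed form does not satisfy the recurrence.

No, the closed form is incorrect.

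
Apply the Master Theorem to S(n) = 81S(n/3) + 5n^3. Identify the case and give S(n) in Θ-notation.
Master Theorem template: S(n) = a·S(n/b) + f(n).
Here: a=81, b=3, f(n)=5n^3
Compute log_b(a) = log_3(81) = 4.
f(n) = 5n^3 = O(n^(4-ε)) with ε = 1. Case 1: S(n) = Θ(n^log_b(a)) = Θ(n^4).

Case 1: S(n) = Θ(n^4)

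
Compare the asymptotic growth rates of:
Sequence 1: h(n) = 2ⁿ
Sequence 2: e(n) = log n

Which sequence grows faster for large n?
Comparing growth rates:
Growth-rate hierarchy: log n ≺ any polynomial ≺ any exponential cⁿ (c>1) ≺ n! ≺ nⁿ.
exponential base 2 dominates logarithmic asymptotically.

h(n) grows faster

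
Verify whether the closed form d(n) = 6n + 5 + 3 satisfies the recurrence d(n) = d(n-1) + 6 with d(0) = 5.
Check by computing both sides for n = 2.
From the recurrence with d(0) = 5:
  d(0) = 5, d(1) = 11, d(2) = 17
  so the recurrence gives d(2) = 17.
From the proposed closed form d(n) = 6n + 5 + 3:
  d(2) = 20.
The recurrence gives 17 but the closed form gives 20, so the closed form does not satisfy the recurrence.

No, the closed form is incorrect.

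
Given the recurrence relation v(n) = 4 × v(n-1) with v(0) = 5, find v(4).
Computing step by step:
v(0) = 5
v(1) = 4 × 5 = 20
v(2) = 4 × 20 = 80
v(3) = 4 × 80 = 320
v(4) = 4 × 320 = 1280

1280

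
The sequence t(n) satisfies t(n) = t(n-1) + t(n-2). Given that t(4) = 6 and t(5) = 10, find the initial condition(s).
Work backwards using t(k) = t(k+2) - t(k+1):
t(3) = t(5) - t(4) = 10 - 6 = 4
t(2) = t(4) - t(3) = 6 - 4 = 2
t(1) = t(3) - t(2) = 4 - 2 = 2
t(0) = t(2) - t(1) = 2 - 2 = 0

t(0) = 0, t(1) = 2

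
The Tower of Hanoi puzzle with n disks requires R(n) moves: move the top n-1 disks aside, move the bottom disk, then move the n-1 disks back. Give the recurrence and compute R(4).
Moving n disks = move the top n-1 disks aside (R(n-1) moves) + move the largest disk (1 move) + move the n-1 disks back on top (R(n-1) moves), so R(n) = 2R(n-1) + 1, with R(1) = 1 (a single disk takes one move).
First terms: 1, 3, 7, 15, … — each is one less than a power of 2. Indeed R(n) + 1 = 2(R(n-1) + 1) with R(1) + 1 = 2, so R(n) + 1 = 2ⁿ and R(n) = 2ⁿ - 1.
Hence R(4) = 2^4 - 1 = 16 - 1 = 15.

R(n) = 2R(n-1) + 1, R(1) = 1; R(4) = 15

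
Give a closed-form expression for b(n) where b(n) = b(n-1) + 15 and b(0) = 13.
Recurrence: b(n) = b(n-1) + 15, initial: b(0) = 13.
Each step adds 15, so b(n) = b(0) + 15n = 15n + 13.

b(n) = 15n + 13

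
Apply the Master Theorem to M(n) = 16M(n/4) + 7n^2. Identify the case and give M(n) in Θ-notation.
Master Theorem template: M(n) = a·M(n/b) + f(n).
Here: a=16, b=4, f(n)=7n^2
Compute log_b(a) = log_4(16) = 2.
f(n) = 7n^2 = Θ(n^2). Case 2: M(n) = Θ(n^2 log n).

Case 2: M(n) = Θ(n^2 log n)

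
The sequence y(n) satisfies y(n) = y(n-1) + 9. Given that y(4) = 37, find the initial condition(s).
y(4) = y(0) + 4·9, so y(0) = 37 - 36 = 1.

y(0) = 1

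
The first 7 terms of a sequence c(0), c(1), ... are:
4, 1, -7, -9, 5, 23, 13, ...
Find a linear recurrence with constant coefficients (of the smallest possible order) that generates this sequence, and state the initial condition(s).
Look for the lowest-order linear relation among consecutive terms.
Observation: c(n) - 1·c(n-1) - (-2)·c(n-2) = 0 holds for the shown terms, and no order-1 relation c(n) = α·c(n-1) + β fits.
Check at n=3: 1·-7 + (-2)·1 = -9. ✓

c(n) = c(n-1) - 2c(n-2), c(0) = 4, c(1) = 1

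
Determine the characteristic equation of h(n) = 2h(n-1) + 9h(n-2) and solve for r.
Substitute h(n) = rⁿ and divide through by rⁿ⁻²: r² - 2r - 9 = 0
Discriminant: 2² + 4·9 = 40, not a perfect square, so by the quadratic formula r = (2 ± √40)/2.
General solution: h(n) = A·r₁ⁿ + B·r₂ⁿ where r₁,r₂ = (2 ± √40)/2

Characteristic: r² - 2r - 9 = 0, Roots: r = (2 ± √40)/2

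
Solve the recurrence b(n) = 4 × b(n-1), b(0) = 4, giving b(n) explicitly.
Recurrence: b(n) = 4 × b(n-1), initial: b(0) = 4.
Each term is 4 times the previous, so this is geometric with ratio 4. After n steps: b(n) = b(0)·4ⁿ = 4·4ⁿ.

b(n) = 4·4ⁿ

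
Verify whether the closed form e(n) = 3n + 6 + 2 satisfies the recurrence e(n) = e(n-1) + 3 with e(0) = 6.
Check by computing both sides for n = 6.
From the recurrence with e(0) = 6:
  e(0) = 6, e(1) = 9, e(2) = 12, e(3) = 15, e(4) = 18, e(5) = 21, e(6) = 24
  so the recurrence gives e(6) = 24.
From the proposed closed form e(n) = 3n + 6 + 2:
  e(6) = 26.
The recurrence gives 24 but the closed form gives 26, so the closed form does not satisfy the recurrence.

No, the closed form is incorrect.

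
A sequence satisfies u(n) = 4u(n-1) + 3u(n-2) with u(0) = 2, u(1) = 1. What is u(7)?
Computing the sequence terms:
2, 1, 10, 43, 202, 937, 4354, 20227

20227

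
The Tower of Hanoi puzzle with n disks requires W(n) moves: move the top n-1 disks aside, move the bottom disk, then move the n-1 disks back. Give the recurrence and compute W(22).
Moving n disks = move the top n-1 disks aside (W(n-1) moves) + move the largest disk (1 move) + move the n-1 disks back on top (W(n-1) moves), so W(n) = 2W(n-1) + 1, with W(1) = 1 (a single disk takes one move).
First terms: 1, 3, 7, 15, 31, 63, … — each is one less than a power of 2. Indeed W(n) + 1 = 2(W(n-1) + 1) with W(1) + 1 = 2, so W(n) + 1 = 2ⁿ and W(n) = 2ⁿ - 1.
Hence W(22) = 2^22 - 1 = 4194304 - 1 = 4194303.

W(n) = 2W(n-1) + 1, W(1) = 1; W(22) = 4194303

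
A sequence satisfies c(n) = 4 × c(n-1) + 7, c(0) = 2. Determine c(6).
Computing step by step:
c(0) = 2
c(1) = 4 × 2 + 7 = 15
c(2) = 4 × 15 + 7 = 67
c(3) = 4 × 67 + 7 = 275
c(4) = 4 × 275 + 7 = 1107
c(5) = 4 × 1107 + 7 = 4435
c(6) = 4 × 4435 + 7 = 17747

17747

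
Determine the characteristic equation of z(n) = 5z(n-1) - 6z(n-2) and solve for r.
Substitute z(n) = rⁿ and divide through by rⁿ⁻²: r² - 5r + 6 = 0
Factor: (r - 3)(r - 2) = 0, so r = 3, 2.
General solution: z(n) = A·3ⁿ + B·2ⁿ

Characteristic: r² - 5r + 6 = 0, Roots: r = 3, 2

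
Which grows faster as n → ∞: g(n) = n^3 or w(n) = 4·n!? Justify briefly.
Comparing growth rates:
Growth-rate hierarchy: log n ≺ any polynomial ≺ any exponential cⁿ (c>1) ≺ n! ≺ nⁿ.
factorial dominates polynomial degree 3 asymptotically.

w(n) grows faster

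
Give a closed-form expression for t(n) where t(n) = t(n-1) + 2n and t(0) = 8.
Recurrence: t(n) = t(n-1) + 2n, initial: t(0) = 8.
Telescoping: t(n) = t(0) + 2·Σᵢ₌₁ⁿ i = 8 + 2·n(n+1)/2.

t(n) = 2·n(n+1)/2 + 8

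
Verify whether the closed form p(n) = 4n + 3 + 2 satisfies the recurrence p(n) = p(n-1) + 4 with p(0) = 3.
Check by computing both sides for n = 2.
From the recurrence with p(0) = 3:
  p(0) = 3, p(1) = 7, p(2) = 11
  so the recurrence gives p(2) = 11.
From the proposed closed form p(n) = 4n + 3 + 2:
  p(2) = 13.
The recurrence gives 11 but the closed form gives 13, so the closed form does not satisfy the recurrence.

No, the closed form is incorrect.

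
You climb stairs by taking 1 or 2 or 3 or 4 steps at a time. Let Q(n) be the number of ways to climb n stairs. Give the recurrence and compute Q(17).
Condition on the size of the last step (1 to 4): before it there were n-1, …, n-4 stairs climbed, and these cases are disjoint, so Q(n) = Q(n-1) + Q(n-2) + Q(n-3) + Q(n-4) (order-4 linear recurrence).
Initial conditions by direct count (compositions of i into parts ≤ 4): Q(1) = 1; Q(2) = 2; Q(3) = 4; Q(4) = 8.
Iterating the recurrence: Q(5) = 15, Q(6) = 29, Q(7) = 56, Q(8) = 108, Q(9) = 208, Q(10) = 401, Q(11) = 773, Q(12) = 1490, Q(13) = 2872, Q(14) = 5536, Q(15) = 10671, Q(16) = 20569, Q(17) = 39648.

Q(n) = Q(n-1) + Q(n-2) + Q(n-3) + Q(n-4), Q(1) = 1, Q(2) = 2, Q(3) = 4, Q(4) = 8; Q(17) = 39648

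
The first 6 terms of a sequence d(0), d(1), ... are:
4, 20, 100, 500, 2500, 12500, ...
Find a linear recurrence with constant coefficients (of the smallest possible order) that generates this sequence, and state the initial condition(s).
Look for the lowest-order linear relation among consecutive terms.
Observation: each term is 5× the previous.
Check at n=2: 5·20 = 100. ✓

d(n) = 5 × d(n-1), d(0) = 4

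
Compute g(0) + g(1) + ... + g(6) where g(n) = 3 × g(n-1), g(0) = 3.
Computing the sequence terms: 3, 9, 27, 81, 243, 729, 2187
Adding these values together:

3279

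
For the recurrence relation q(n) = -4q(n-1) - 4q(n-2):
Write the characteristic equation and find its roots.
Substitute q(n) = rⁿ and divide through by rⁿ⁻²: r² + 4r + 4 = 0
Factor: (r + 2)² = 0, so r = -2 (double root).
General solution: q(n) = (A + Bn)·(-2)ⁿ

Characteristic: r² + 4r + 4 = 0, Roots: r = -2 (double root)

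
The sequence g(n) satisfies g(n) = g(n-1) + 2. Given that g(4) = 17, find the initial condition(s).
g(4) = g(0) + 4·2, so g(0) = 17 - 8 = 9.

g(0) = 9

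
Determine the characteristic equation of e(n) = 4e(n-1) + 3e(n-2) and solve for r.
Substitute e(n) = rⁿ and divide through by rⁿ⁻²: r² - 4r - 3 = 0
Discriminant: 4² + 4·3 = 28, not a perfect square, so by the quadratic formula r = (4 ± √28)/2.
General solution: e(n) = A·r₁ⁿ + B·r₂ⁿ where r₁,r₂ = (4 ± √28)/2

Characteristic: r² - 4r - 3 = 0, Roots: r = (4 ± √28)/2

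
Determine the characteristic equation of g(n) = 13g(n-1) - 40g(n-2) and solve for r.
Substitute g(n) = rⁿ and divide through by rⁿ⁻²: r² - 13r + 40 = 0
Factor: (r - 8)(r - 5) = 0, so r = 8, 5.
General solution: g(n) = A·8ⁿ + B·5ⁿ

Characteristic: r² - 13r + 40 = 0, Roots: r = 8, 5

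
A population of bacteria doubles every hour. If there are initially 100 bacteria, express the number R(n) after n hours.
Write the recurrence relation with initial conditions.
Each hour multiplies the count by 2, so the count after n hours depends only on the count after n-1 hours: R(n) = 2 × R(n-1). The starting count gives R(0) = 100.
Unrolling n times gives the closed form R(n) = 100 × 2ⁿ.

R(n) = 2 × R(n-1), R(0) = 100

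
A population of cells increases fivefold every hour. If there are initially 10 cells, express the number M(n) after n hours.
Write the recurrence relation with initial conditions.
Each hour multiplies the count by 5, so the count after n hours depends only on the count after n-1 hours: M(n) = 5 × M(n-1). The starting count gives M(0) = 10.
Unrolling n times gives the closed form M(n) = 10 × 5ⁿ.

M(n) = 5 × M(n-1), M(0) = 10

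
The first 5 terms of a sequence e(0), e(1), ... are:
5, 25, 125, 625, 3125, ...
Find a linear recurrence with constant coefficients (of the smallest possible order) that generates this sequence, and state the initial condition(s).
Look for the lowest-order linear relation among consecutive terms.
Observation: each term is 5× the previous.
Check at n=2: 5·25 = 125. ✓

e(n) = 5 × e(n-1), e(0) = 5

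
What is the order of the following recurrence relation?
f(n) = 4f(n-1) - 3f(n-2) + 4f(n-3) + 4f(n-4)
The order is the largest lag k for which f(n-k) appears. Here the deepest term is f(n-4), so the order is 4.

Order 4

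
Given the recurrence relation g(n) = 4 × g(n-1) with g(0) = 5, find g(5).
Computing step by step:
g(0) = 5
g(1) = 4 × 5 = 20
g(2) = 4 × 20 = 80
g(3) = 4 × 80 = 320
g(4) = 4 × 320 = 1280
g(5) = 4 × 1280 = 5120

5120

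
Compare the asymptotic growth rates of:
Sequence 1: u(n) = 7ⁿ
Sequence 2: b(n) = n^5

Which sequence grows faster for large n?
Comparing growth rates:
Growth-rate hierarchy: log n ≺ any polynomial ≺ any exponential cⁿ (c>1) ≺ n! ≺ nⁿ.
exponential base 7 dominates polynomial degree 5 asymptotically.

u(n) grows faster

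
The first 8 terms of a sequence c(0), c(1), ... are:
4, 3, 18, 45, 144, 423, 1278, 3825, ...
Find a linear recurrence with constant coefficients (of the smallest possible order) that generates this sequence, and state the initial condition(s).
Look for the lowest-order linear relation among consecutive terms.
Observation: c(n) - 2·c(n-1) - (3)·c(n-2) = 0 holds for the shown terms, and no order-1 relation c(n) = α·c(n-1) + β fits.
Check at n=3: 2·18 + (3)·3 = 45. ✓

c(n) = 2c(n-1) + 3c(n-2), c(0) = 4, c(1) = 3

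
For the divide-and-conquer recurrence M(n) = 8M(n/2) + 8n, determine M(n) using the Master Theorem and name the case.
Master Theorem template: M(n) = a·M(n/b) + f(n).
Here: a=8, b=2, f(n)=8n
Compute log_b(a) = log_2(8) = 3.
f(n) = 8n = O(n^(3-ε)) with ε = 2. Case 1: M(n) = Θ(n^log_b(a)) = Θ(n^3).

Case 1: M(n) = Θ(n^3)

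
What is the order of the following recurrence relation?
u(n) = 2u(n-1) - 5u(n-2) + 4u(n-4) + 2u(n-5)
The order is the largest lag k for which u(n-k) appears. Here the deepest term is u(n-5), so the order is 5.

Order 5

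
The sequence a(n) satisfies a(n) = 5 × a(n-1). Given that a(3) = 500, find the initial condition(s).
In general a(n) = 5ⁿ · a(0). At n = 3: a(0) = a(3) / 5^3 = 500 / 125 = 4.

a(0) = 4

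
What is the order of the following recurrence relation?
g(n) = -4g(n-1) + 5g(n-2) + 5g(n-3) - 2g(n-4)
The order is the largest lag k for which g(n-k) appears. Here the deepest term is g(n-4), so the order is 4.

Order 4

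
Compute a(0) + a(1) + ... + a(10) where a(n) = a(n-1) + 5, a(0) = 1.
Computing the sequence terms: 1, 6, 11, 16, 21, 26, 31, 36, 41, 46, 51
Adding these values together:

286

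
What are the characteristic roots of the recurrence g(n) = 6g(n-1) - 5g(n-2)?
Substitute g(n) = rⁿ and divide through by rⁿ⁻²: r² - 6r + 5 = 0
Factor: (r - 5)(r - 1) = 0, so r = 5, 1.
General solution: g(n) = A·5ⁿ + B·1ⁿ

Characteristic: r² - 6r + 5 = 0, Roots: r = 5, 1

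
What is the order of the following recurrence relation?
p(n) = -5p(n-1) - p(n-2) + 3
The order is the largest lag k for which p(n-k) appears. Here the deepest term is p(n-2) (the 3 term is non-homogeneous and does not affect the order), so the order is 2.

Order 2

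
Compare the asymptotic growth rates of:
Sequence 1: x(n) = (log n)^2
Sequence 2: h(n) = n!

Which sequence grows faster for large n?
Comparing growth rates:
Growth-rate hierarchy: log n ≺ any polynomial ≺ any exponential cⁿ (c>1) ≺ n! ≺ nⁿ.
factorial dominates polylogarithmic (log n)^2 asymptotically.

h(n) grows faster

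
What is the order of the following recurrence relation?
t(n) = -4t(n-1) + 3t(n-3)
The order is the largest lag k for which t(n-k) appears. Here the deepest term is t(n-3), so the order is 3.

Order 3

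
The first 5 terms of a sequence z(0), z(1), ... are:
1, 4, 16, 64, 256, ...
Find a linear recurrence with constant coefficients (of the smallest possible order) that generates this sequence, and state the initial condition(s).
Look for the lowest-order linear relation among consecutive terms.
Observation: each term is 4× the previous.
Check at n=2: 4·4 = 16. ✓

z(n) = 4 × z(n-1), z(0) = 1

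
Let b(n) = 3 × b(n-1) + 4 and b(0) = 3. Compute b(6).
Computing step by step:
b(0) = 3
b(1) = 3 × 3 + 4 = 13
b(2) = 3 × 13 + 4 = 43
b(3) = 3 × 43 + 4 = 133
b(4) = 3 × 133 + 4 = 403
b(5) = 3 × 403 + 4 = 1213
b(6) = 3 × 1213 + 4 = 3643

3643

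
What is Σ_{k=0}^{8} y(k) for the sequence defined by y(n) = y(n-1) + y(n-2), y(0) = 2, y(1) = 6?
Computing the sequence terms: 2, 6, 8, 14, 22, 36, 58, 94, 152
Adding these values together:

392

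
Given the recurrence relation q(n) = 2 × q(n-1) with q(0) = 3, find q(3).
Computing step by step:
q(0) = 3
q(1) = 2 × 3 = 6
q(2) = 2 × 6 = 12
q(3) = 2 × 12 = 24

24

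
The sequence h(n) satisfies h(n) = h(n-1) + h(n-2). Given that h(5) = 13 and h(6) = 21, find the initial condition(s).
Work backwards using h(k) = h(k+2) - h(k+1):
h(4) = h(6) - h(5) = 21 - 13 = 8
h(3) = h(5) - h(4) = 13 - 8 = 5
h(2) = h(4) - h(3) = 8 - 5 = 3
h(1) = h(3) - h(2) = 5 - 3 = 2
h(0) = h(2) - h(1) = 3 - 2 = 1

h(0) = 1, h(1) = 2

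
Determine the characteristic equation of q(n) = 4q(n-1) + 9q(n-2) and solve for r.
Substitute q(n) = rⁿ and divide through by rⁿ⁻²: r² - 4r - 9 = 0
Discriminant: 4² + 4·9 = 52, not a perfect square, so by the quadratic formula r = (4 ± √52)/2.
General solution: q(n) = A·r₁ⁿ + B·r₂ⁿ where r₁,r₂ = (4 ± √52)/2

Characteristic: r² - 4r - 9 = 0, Roots: r = (4 ± √52)/2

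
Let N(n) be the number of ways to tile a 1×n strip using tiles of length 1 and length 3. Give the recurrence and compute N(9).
Condition on the last tile: it has length 1 (leaving a 1×(n-1) strip) or length 3 (leaving a 1×(n-3) strip), so N(n) = N(n-1) + N(n-3) (order-3 linear recurrence).
For 0 ≤ i < 3 only unit tiles fit, so N(i) = 1.
Iterating the recurrence: N(3) = 2, N(4) = 3, N(5) = 4, N(6) = 6, N(7) = 9, N(8) = 13, N(9) = 19.

N(n) = N(n-1) + N(n-3), with N(i) = 1 for 0 ≤ i < 3; N(9) = 19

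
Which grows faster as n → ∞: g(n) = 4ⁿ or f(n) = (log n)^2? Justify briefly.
Comparing growth rates:
Growth-rate hierarchy: log n ≺ any polynomial ≺ any exponential cⁿ (c>1) ≺ n! ≺ nⁿ.
exponential base 4 dominates polylogarithmic (log n)^2 asymptotically.

g(n) grows faster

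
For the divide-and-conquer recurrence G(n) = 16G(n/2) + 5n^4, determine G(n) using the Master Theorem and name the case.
Master Theorem template: G(n) = a·G(n/b) + f(n).
Here: a=16, b=2, f(n)=5n^4
Compute log_b(a) = log_2(16) = 4.
f(n) = 5n^4 = Θ(n^4). Case 2: G(n) = Θ(n^4 log n).

Case 2: G(n) = Θ(n^4 log n)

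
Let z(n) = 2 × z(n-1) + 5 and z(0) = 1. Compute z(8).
Computing step by step:
z(0) = 1
z(1) = 2 × 1 + 5 = 7
z(2) = 2 × 7 + 5 = 19
z(3) = 2 × 19 + 5 = 43
z(4) = 2 × 43 + 5 = 91
z(5) = 2 × 91 + 5 = 187
z(6) = 2 × 187 + 5 = 379
z(7) = 2 × 379 + 5 = 763
z(8) = 2 × 763 + 5 = 1531

1531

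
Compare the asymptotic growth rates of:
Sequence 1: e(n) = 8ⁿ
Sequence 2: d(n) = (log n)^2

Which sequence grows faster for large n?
Comparing growth rates:
Growth-rate hierarchy: log n ≺ any polynomial ≺ any exponential cⁿ (c>1) ≺ n! ≺ nⁿ.
exponential base 8 dominates polylogarithmic (log n)^2 asymptotically.

e(n) grows faster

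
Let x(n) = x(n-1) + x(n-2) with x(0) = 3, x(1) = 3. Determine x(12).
Computing the sequence terms:
3, 3, 6, 9, 15, 24, 39, 63, 102, 165, 267, 432, 699

699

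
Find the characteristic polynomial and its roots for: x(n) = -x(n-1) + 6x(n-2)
Substitute x(n) = rⁿ and divide through by rⁿ⁻²: r² + r - 6 = 0
Factor: (r + 3)(r - 2) = 0, so r = -3, 2.
General solution: x(n) = A·(-3)ⁿ + B·2ⁿ

Characteristic: r² + r - 6 = 0, Roots: r = -3, 2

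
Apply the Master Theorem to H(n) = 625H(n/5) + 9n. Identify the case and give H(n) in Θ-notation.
Master Theorem template: H(n) = a·H(n/b) + f(n).
Here: a=625, b=5, f(n)=9n
Compute log_b(a) = log_5(625) = 4.
f(n) = 9n = O(n^(4-ε)) with ε = 3. Case 1: H(n) = Θ(n^log_b(a)) = Θ(n^4).

Case 1: H(n) = Θ(n^4)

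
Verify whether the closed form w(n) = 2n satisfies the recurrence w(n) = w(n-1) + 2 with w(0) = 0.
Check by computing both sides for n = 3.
From the recurrence with w(0) = 0:
  w(0) = 0, w(1) = 2, w(2) = 4, w(3) = 6
  so the recurrence gives w(3) = 6.
From the proposed closed form w(n) = 2n:
  w(3) = 6.
Both sides give 6 at n = 3, and the initial condition(s) match, so the closed form is consistent.

Yes, the closed form is correct.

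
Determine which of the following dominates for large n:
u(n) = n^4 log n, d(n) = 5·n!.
Comparing growth rates:
Growth-rate hierarchy: log n ≺ any polynomial ≺ any exponential cⁿ (c>1) ≺ n! ≺ nⁿ.
factorial dominates polynomial degree 4 (with log factor) asymptotically.

d(n) grows faster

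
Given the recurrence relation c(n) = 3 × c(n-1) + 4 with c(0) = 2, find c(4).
Computing step by step:
c(0) = 2
c(1) = 3 × 2 + 4 = 10
c(2) = 3 × 10 + 4 = 34
c(3) = 3 × 34 + 4 = 106
c(4) = 3 × 106 + 4 = 322

322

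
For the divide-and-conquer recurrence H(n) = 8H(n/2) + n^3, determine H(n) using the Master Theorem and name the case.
Master Theorem template: H(n) = a·H(n/b) + f(n).
Here: a=8, b=2, f(n)=n^3
Compute log_b(a) = log_2(8) = 3.
f(n) = n^3 = Θ(n^3). Case 2: H(n) = Θ(n^3 log n).

Case 2: H(n) = Θ(n^3 log n)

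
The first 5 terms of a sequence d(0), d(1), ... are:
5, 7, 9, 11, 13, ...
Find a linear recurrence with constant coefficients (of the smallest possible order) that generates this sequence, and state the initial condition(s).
Look for the lowest-order linear relation among consecutive terms.
Observation: consecutive differences are constant (= 2).
Check at n=2: 1·7 + 2 = 9. ✓

d(n) = d(n-1) + 2, d(0) = 5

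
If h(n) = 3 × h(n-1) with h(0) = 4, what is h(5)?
Computing step by step:
h(0) = 4
h(1) = 3 × 4 = 12
h(2) = 3 × 12 = 36
h(3) = 3 × 36 = 108
h(4) = 3 × 108 = 324
h(5) = 3 × 324 = 972

972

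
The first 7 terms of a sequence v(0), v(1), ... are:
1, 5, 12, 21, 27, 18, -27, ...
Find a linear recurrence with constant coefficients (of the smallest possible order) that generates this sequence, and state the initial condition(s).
Look for the lowest-order linear relation among consecutive terms.
Observation: v(n) - 3·v(n-1) - (-3)·v(n-2) = 0 holds for the shown terms, and no order-1 relation v(n) = α·v(n-1) + β fits.
Check at n=3: 3·12 + (-3)·5 = 21. ✓

v(n) = 3v(n-1) - 3v(n-2), v(0) = 1, v(1) = 5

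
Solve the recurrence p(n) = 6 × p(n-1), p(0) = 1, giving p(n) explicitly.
Recurrence: p(n) = 6 × p(n-1), initial: p(0) = 1.
Each term is 6 times the previous, so this is geometric with ratio 6. After n steps: p(n) = p(0)·6ⁿ = 6ⁿ.

p(n) = 6ⁿ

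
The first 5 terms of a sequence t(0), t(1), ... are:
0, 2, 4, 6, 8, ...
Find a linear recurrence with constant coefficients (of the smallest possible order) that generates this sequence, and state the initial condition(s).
Look for the lowest-order linear relation among consecutive terms.
Observation: consecutive differences are constant (= 2).
Check at n=2: 1·2 + 2 = 4. ✓

t(n) = t(n-1) + 2, t(0) = 0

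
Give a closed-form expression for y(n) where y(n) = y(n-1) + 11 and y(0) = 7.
Recurrence: y(n) = y(n-1) + 11, initial: y(0) = 7.
Each step adds 11, so y(n) = y(0) + 11n = 11n + 7.

y(n) = 11n + 7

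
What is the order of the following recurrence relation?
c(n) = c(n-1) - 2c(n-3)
The order is the largest lag k for which c(n-k) appears. Here the deepest term is c(n-3), so the order is 3.

Order 3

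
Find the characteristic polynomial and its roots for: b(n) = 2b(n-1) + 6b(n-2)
Substitute b(n) = rⁿ and divide through by rⁿ⁻²: r² - 2r - 6 = 0
Discriminant: 2² + 4·6 = 28, not a perfect square, so by the quadratic formula r = (2 ± √28)/2.
General solution: b(n) = A·r₁ⁿ + B·r₂ⁿ where r₁,r₂ = (2 ± √28)/2

Characteristic: r² - 2r - 6 = 0, Roots: r = (2 ± √28)/2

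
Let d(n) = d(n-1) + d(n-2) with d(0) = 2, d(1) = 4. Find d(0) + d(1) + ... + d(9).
Computing the sequence terms: 2, 4, 6, 10, 16, 26, 42, 68, 110, 178
Adding these values together:

462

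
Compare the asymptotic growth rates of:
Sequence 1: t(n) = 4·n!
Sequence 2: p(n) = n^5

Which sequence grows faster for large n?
Comparing growth rates:
Growth-rate hierarchy: log n ≺ any polynomial ≺ any exponential cⁿ (c>1) ≺ n! ≺ nⁿ.
factorial dominates polynomial degree 5 asymptotically.

t(n) grows faster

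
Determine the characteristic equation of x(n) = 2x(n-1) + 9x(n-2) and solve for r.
Substitute x(n) = rⁿ and divide through by rⁿ⁻²: r² - 2r - 9 = 0
Discriminant: 2² + 4·9 = 40, not a perfect square, so by the quadratic formula r = (2 ± √40)/2.
General solution: x(n) = A·r₁ⁿ + B·r₂ⁿ where r₁,r₂ = (2 ± √40)/2

Characteristic: r² - 2r - 9 = 0, Roots: r = (2 ± √40)/2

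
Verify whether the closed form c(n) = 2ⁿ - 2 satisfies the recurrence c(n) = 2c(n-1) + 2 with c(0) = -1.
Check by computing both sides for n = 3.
From the recurrence with c(0) = -1:
  c(0) = -1, c(1) = 0, c(2) = 2, c(3) = 6
  so the recurrence gives c(3) = 6.
From the proposed closed form c(n) = 2ⁿ - 2:
  c(3) = 6.
Both sides give 6 at n = 3, and the initial condition(s) match, so the closed form is consistent.

Yes, the closed form is correct.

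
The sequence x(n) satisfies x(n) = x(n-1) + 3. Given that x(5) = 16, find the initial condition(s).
x(5) = x(0) + 5·3, so x(0) = 16 - 15 = 1.

x(0) = 1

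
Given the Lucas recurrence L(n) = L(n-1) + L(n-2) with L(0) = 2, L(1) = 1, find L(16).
Computing the sequence terms:
2, 1, 3, 4, 7, 11, 18, 29, 47, 76, 123, 199, 322, 521, 843, 1364, 2207

2207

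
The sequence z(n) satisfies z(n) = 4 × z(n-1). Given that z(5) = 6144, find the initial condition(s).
In general z(n) = 4ⁿ · z(0). At n = 5: z(0) = z(5) / 4^5 = 6144 / 1024 = 6.

z(0) = 6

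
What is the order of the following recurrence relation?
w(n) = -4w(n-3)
The order is the largest lag k for which w(n-k) appears. Here the deepest term is w(n-3), so the order is 3.

Order 3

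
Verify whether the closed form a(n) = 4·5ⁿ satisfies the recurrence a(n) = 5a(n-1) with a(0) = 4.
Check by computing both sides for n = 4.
From the recurrence with a(0) = 4:
  a(0) = 4, a(1) = 20, a(2) = 100, a(3) = 500, a(4) = 2500
  so the recurrence gives a(4) = 2500.
From the proposed closed form a(n) = 4·5ⁿ:
  a(4) = 2500.
Both sides give 2500 at n = 4, and the initial condition(s) match, so the closed form is consistent.

Yes, the closed form is correct.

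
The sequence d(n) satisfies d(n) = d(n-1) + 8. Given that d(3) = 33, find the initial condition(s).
d(3) = d(0) + 3·8, so d(0) = 33 - 24 = 9.

d(0) = 9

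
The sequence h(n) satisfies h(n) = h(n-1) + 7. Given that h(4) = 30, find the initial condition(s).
h(4) = h(0) + 4·7, so h(0) = 30 - 28 = 2.

h(0) = 2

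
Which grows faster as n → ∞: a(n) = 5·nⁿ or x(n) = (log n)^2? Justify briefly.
Comparing growth rates:
Growth-rate hierarchy: log n ≺ any polynomial ≺ any exponential cⁿ (c>1) ≺ n! ≺ nⁿ.
super-exponential nⁿ dominates polylogarithmic (log n)^2 asymptotically.

a(n) grows faster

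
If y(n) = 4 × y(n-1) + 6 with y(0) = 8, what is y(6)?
Computing step by step:
y(0) = 8
y(1) = 4 × 8 + 6 = 38
y(2) = 4 × 38 + 6 = 158
y(3) = 4 × 158 + 6 = 638
y(4) = 4 × 638 + 6 = 2558
y(5) = 4 × 2558 + 6 = 10238
y(6) = 4 × 10238 + 6 = 40958

40958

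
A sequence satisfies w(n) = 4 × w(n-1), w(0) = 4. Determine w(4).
Computing step by step:
w(0) = 4
w(1) = 4 × 4 = 16
w(2) = 4 × 16 = 64
w(3) = 4 × 64 = 256
w(4) = 4 × 256 = 1024

1024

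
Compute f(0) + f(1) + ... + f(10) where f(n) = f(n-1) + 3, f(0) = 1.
Computing the sequence terms: 1, 4, 7, 10, 13, 16, 19, 22, 25, 28, 31
Adding these values together:

176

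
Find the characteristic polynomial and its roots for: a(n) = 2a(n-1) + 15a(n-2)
Substitute a(n) = rⁿ and divide through by rⁿ⁻²: r² - 2r - 15 = 0
Factor: (r - 5)(r + 3) = 0, so r = 5, -3.
General solution: a(n) = A·5ⁿ + B·(-3)ⁿ

Characteristic: r² - 2r - 15 = 0, Roots: r = 5, -3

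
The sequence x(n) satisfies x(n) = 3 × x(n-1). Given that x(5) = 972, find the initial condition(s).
In general x(n) = 3ⁿ · x(0). At n = 5: x(0) = x(5) / 3^5 = 972 / 243 = 4.

x(0) = 4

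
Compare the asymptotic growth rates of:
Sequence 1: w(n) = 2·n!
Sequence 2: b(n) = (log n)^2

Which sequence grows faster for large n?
Comparing growth rates:
Growth-rate hierarchy: log n ≺ any polynomial ≺ any exponential cⁿ (c>1) ≺ n! ≺ nⁿ.
factorial dominates polylogarithmic (log n)^2 asymptotically.

w(n) grows faster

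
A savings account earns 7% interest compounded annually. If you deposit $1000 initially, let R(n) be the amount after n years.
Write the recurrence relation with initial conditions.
Each year the balance grows by 7%, i.e. is multiplied by 1 + 7/100 = 1.07, so R(n) = 1.07 × R(n-1). The initial deposit gives R(0) = 1000.
Unrolling gives the closed form R(n) = 1000 × (1.07)ⁿ.

R(n) = 1.07 × R(n-1), R(0) = 1000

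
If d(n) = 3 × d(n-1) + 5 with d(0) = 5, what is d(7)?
Computing step by step:
d(0) = 5
d(1) = 3 × 5 + 5 = 20
d(2) = 3 × 20 + 5 = 65
d(3) = 3 × 65 + 5 = 200
d(4) = 3 × 200 + 5 = 605
d(5) = 3 × 605 + 5 = 1820
d(6) = 3 × 1820 + 5 = 5465
d(7) = 3 × 5465 + 5 = 16400

16400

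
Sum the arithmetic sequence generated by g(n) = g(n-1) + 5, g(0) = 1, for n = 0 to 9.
Computing the sequence terms: 1, 6, 11, 16, 21, 26, 31, 36, 41, 46
Adding these values together:

235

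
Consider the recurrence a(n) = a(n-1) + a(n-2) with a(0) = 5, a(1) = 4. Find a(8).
Computing the sequence terms:
5, 4, 9, 13, 22, 35, 57, 92, 149

149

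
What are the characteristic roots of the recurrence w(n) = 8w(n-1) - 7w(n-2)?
Substitute w(n) = rⁿ and divide through by rⁿ⁻²: r² - 8r + 7 = 0
Factor: (r - 1)(r - 7) = 0, so r = 1, 7.
General solution: w(n) = A·1ⁿ + B·7ⁿ

Characteristic: r² - 8r + 7 = 0, Roots: r = 1, 7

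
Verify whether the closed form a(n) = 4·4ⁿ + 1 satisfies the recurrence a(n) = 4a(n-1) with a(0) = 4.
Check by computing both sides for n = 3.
From the recurrence with a(0) = 4:
  a(0) = 4, a(1) = 16, a(2) = 64, a(3) = 256
  so the recurrence gives a(3) = 256.
From the proposed closed form a(n) = 4·4ⁿ + 1:
  a(3) = 257.
The recurrence gives 256 but the closed form gives 257, so the closed form does not satisfy the recurrence.

No, the closed form is incorrect.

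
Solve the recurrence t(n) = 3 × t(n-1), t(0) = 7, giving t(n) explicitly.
Recurrence: t(n) = 3 × t(n-1), initial: t(0) = 7.
Each term is 3 times the previous, so this is geometric with ratio 3. After n steps: t(n) = t(0)·3ⁿ = 7·3ⁿ.

t(n) = 7·3ⁿ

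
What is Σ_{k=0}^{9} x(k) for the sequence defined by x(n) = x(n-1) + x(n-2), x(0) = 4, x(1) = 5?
Computing the sequence terms: 4, 5, 9, 14, 23, 37, 60, 97, 157, 254
Adding these values together:

660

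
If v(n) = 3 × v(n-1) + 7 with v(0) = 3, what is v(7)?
Computing step by step:
v(0) = 3
v(1) = 3 × 3 + 7 = 16
v(2) = 3 × 16 + 7 = 55
v(3) = 3 × 55 + 7 = 172
v(4) = 3 × 172 + 7 = 523
v(5) = 3 × 523 + 7 = 1576
v(6) = 3 × 1576 + 7 = 4735
v(7) = 3 × 4735 + 7 = 14212

14212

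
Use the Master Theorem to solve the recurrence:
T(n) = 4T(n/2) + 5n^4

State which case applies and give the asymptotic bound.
Master Theorem template: T(n) = a·T(n/b) + f(n).
Here: a=4, b=2, f(n)=5n^4
Compute log_b(a) = log_2(4) = 2.
f(n) = 5n^4 = Ω(n^(2+ε)) with ε = 2, and the regularity condition holds (a·f(n/b) = (a/b^4)·f(n) with a/b^4 = 2^-2 < 1). Case 3: T(n) = Θ(f(n)) = Θ(n^4).

Case 3: T(n) = Θ(n^4)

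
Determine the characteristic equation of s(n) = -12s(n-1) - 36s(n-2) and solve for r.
Substitute s(n) = rⁿ and divide through by rⁿ⁻²: r² + 12r + 36 = 0
Factor: (r + 6)² = 0, so r = -6 (double root).
General solution: s(n) = (A + Bn)·(-6)ⁿ

Characteristic: r² + 12r + 36 = 0, Roots: r = -6 (double root)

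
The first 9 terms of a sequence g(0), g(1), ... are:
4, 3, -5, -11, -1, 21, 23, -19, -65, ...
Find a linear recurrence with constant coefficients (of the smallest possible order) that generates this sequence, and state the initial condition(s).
Look for the lowest-order linear relation among consecutive terms.
Observation: g(n) - 1·g(n-1) - (-2)·g(n-2) = 0 holds for the shown terms, and no order-1 relation g(n) = α·g(n-1) + β fits.
Check at n=3: 1·-5 + (-2)·3 = -11. ✓

g(n) = g(n-1) - 2g(n-2), g(0) = 4, g(1) = 3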